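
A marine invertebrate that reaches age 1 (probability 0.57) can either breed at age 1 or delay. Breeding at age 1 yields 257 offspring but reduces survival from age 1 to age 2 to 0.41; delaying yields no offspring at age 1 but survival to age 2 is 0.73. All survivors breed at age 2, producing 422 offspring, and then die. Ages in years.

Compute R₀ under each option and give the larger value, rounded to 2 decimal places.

breed at age 1: R₀ = 0.57 × (257 + 0.41 × 422) = 0.57 × 430.0200 = 245.1114
delay to age 2: R₀ = 0.57 × (0.73 × 422) = 0.57 × 308.0600 = 175.5942
Higher: breed at age 1 (245.1114).

245.11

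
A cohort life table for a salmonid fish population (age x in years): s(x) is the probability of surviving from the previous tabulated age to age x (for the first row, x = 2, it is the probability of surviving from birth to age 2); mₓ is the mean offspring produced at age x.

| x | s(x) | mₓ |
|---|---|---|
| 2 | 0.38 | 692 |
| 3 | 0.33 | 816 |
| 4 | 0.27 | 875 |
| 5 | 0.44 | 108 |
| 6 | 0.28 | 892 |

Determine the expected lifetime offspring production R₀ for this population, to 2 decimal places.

Survivorship from birth: l_x = s_2·s_3·…·s_x.
  l_2 = 0.38000
  l_3 = 0.12540
  l_4 = 0.03386
  l_5 = 0.01490
  l_6 = 0.00417
R₀ = Σ l_x mₓ:
  age 2: 0.38000 × 692 = 262.9600
  age 3: 0.12540 × 816 = 102.3264
  age 4: 0.03386 × 875 = 29.6275
  age 5: 0.01490 × 108 = 1.6092
  age 6: 0.00417 × 892 = 3.7196
R₀ = 262.9600 + 102.3264 + 29.6275 + 1.6092 + 3.7196 = 400.2427

400.24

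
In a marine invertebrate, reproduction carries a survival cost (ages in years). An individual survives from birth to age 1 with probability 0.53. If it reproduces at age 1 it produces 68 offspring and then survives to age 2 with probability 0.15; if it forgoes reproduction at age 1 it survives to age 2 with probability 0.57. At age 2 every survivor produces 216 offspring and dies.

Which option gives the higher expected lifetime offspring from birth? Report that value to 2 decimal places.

65.25

breed at age 1: R₀ = 0.53 × (68 + 0.15 × 216) = 0.53 × 100.4000 = 53.2120
delay to age 2: R₀ = 0.53 × (0.57 × 216) = 0.53 × 123.1200 = 65.2536
Higher: delay to age 2 (65.2536).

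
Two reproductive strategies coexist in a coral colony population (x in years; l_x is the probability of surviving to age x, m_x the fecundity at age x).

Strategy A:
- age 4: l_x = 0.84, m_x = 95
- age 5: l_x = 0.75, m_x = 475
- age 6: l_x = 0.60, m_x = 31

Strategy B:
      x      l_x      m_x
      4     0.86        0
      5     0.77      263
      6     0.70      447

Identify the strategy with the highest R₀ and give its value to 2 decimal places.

515.41

Strategy A: R₀ = 0.84×95 + 0.75×475 + 0.60×31 = 454.6500
Strategy B: R₀ = 0.86×0 + 0.77×263 + 0.70×447 = 515.4100
Highest R₀: strategy B with 515.4100.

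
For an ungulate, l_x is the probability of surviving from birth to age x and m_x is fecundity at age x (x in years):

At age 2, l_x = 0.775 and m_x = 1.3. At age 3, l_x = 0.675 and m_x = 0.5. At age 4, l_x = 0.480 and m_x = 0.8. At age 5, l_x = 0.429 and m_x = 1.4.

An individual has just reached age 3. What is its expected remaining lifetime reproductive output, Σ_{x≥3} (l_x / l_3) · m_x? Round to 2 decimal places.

1.96

l_3 = 0.675. Conditional survival from age 3 to x is l_x / l_3.
  x=3: (0.675/0.675) × 0.5 = 0.5000
  x=4: (0.480/0.675) × 0.8 = 0.5689
  x=5: (0.429/0.675) × 1.4 = 0.8898
Sum = 0.5000 + 0.5689 + 0.8898 = 1.9587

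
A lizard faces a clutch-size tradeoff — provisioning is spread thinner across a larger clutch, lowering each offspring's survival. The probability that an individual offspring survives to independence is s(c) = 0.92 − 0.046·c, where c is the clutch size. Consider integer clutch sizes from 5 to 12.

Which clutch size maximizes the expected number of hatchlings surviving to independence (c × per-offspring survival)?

10

Expected hatchlings surviving to independence = c × s(c):
  c=5: 5 × 0.690 = 3.450
  c=6: 6 × 0.644 = 3.864
  c=7: 7 × 0.598 = 4.186
  c=8: 8 × 0.552 = 4.416
  c=9: 9 × 0.506 = 4.554
  c=10: 10 × 0.460 = 4.600
  c=11: 11 × 0.414 = 4.554
  c=12: 12 × 0.368 = 4.416
Maximum at c = 10 (4.600 hatchlings surviving to independence).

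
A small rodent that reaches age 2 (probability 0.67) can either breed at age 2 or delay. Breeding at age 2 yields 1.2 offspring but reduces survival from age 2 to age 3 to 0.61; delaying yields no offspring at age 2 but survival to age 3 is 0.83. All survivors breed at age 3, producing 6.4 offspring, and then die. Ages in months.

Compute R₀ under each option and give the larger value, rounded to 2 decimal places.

3.56

breed at age 2: R₀ = 0.67 × (1.2 + 0.61 × 6.4) = 0.67 × 5.1040 = 3.4197
delay to age 3: R₀ = 0.67 × (0.83 × 6.4) = 0.67 × 5.3120 = 3.5590
Higher: delay to age 3 (3.5590).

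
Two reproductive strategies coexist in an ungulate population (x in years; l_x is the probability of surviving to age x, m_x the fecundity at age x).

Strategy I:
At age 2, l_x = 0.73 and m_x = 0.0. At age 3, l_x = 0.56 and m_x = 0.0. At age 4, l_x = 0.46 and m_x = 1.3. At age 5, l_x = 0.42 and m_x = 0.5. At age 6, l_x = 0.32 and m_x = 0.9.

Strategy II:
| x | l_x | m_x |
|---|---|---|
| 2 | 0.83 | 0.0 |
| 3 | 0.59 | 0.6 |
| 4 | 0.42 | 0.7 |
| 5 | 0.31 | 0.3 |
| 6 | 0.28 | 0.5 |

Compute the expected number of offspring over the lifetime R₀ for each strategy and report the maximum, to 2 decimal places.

1.10

Strategy I: R₀ = 0.73×0.0 + 0.56×0.0 + 0.46×1.3 + 0.42×0.5 + 0.32×0.9 = 1.0960
Strategy II: R₀ = 0.83×0.0 + 0.59×0.6 + 0.42×0.7 + 0.31×0.3 + 0.28×0.5 = 0.8810
Highest R₀: strategy I with 1.0960.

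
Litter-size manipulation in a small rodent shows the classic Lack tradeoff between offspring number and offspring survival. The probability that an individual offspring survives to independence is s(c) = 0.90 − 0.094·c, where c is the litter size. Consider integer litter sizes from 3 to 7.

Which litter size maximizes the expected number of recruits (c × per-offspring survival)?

5

Expected recruits = c × s(c):
  c=3: 3 × 0.618 = 1.854
  c=4: 4 × 0.524 = 2.096
  c=5: 5 × 0.430 = 2.150
  c=6: 6 × 0.336 = 2.016
  c=7: 7 × 0.242 = 1.694
Maximum at c = 5 (2.150 recruits).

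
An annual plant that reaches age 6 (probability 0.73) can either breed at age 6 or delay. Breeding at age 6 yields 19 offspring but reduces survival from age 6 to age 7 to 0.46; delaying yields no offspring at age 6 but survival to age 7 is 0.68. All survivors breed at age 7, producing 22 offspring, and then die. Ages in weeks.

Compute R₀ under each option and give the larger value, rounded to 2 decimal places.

breed at age 6: R₀ = 0.73 × (19 + 0.46 × 22) = 0.73 × 29.1200 = 21.2576
delay to age 7: R₀ = 0.73 × (0.68 × 22) = 0.73 × 14.9600 = 10.9208
Higher: breed at age 6 (21.2576).

21.26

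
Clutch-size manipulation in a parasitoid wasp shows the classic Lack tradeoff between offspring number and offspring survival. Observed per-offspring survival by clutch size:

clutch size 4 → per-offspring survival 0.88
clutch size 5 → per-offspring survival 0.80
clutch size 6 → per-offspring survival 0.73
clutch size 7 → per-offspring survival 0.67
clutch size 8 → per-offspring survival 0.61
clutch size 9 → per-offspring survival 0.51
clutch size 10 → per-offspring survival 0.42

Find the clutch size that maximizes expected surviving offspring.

8

Expected surviving offspring = c × s(c):
  c=4: 4 × 0.88 = 3.520
  c=5: 5 × 0.80 = 4.000
  c=6: 6 × 0.73 = 4.380
  c=7: 7 × 0.67 = 4.690
  c=8: 8 × 0.61 = 4.880
  c=9: 9 × 0.51 = 4.590
  c=10: 10 × 0.42 = 4.200
Maximum at c = 8 (4.880 surviving offspring).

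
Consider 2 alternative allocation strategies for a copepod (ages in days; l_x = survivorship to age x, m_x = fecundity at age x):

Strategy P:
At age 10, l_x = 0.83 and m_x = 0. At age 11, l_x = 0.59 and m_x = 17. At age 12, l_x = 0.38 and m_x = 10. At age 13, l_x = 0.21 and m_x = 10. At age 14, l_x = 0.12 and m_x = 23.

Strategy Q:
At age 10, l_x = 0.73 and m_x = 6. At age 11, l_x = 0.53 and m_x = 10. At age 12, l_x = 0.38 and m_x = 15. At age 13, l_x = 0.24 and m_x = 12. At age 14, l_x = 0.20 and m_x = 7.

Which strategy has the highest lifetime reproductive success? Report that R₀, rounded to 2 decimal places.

Strategy P: R₀ = 0.83×0 + 0.59×17 + 0.38×10 + 0.21×10 + 0.12×23 = 18.6900
Strategy Q: R₀ = 0.73×6 + 0.53×10 + 0.38×15 + 0.24×12 + 0.20×7 = 19.6600
Highest R₀: strategy Q with 19.6600.

19.66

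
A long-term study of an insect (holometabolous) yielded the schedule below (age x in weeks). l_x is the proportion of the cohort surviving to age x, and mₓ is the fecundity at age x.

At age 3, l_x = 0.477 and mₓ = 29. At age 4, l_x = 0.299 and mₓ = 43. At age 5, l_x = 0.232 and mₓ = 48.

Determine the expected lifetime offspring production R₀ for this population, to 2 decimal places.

37.83

R₀ = Σ l_x mₓ:
  age 3: 0.477 × 29 = 13.8330
  age 4: 0.299 × 43 = 12.8570
  age 5: 0.232 × 48 = 11.1360
R₀ = 13.8330 + 12.8570 + 11.1360 = 37.8260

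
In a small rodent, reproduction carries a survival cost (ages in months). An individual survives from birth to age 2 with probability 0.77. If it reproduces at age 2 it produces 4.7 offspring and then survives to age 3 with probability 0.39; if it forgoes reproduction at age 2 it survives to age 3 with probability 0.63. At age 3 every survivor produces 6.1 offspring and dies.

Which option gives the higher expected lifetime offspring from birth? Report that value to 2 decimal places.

breed at age 2: R₀ = 0.77 × (4.7 + 0.39 × 6.1) = 0.77 × 7.0790 = 5.4508
delay to age 3: R₀ = 0.77 × (0.63 × 6.1) = 0.77 × 3.8430 = 2.9591
Higher: breed at age 2 (5.4508).

5.45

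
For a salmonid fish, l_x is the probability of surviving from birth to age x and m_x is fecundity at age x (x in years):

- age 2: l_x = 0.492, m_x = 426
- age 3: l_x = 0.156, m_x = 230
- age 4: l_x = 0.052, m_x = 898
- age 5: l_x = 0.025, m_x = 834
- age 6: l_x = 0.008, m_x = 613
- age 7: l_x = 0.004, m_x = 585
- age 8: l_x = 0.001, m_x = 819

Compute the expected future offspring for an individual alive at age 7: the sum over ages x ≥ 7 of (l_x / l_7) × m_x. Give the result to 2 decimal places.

789.75

l_7 = 0.004. Conditional survival from age 7 to x is l_x / l_7.
  x=7: (0.004/0.004) × 585 = 585.0000
  x=8: (0.001/0.004) × 819 = 204.7500
Sum = 585.0000 + 204.7500 = 789.7500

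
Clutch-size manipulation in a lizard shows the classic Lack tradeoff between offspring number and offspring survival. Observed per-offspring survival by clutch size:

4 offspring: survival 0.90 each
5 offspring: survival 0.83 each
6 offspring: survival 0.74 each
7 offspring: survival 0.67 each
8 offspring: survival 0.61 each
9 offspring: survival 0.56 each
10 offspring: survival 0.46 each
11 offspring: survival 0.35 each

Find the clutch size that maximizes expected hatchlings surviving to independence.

Expected hatchlings surviving to independence = c × s(c):
  c=4: 4 × 0.90 = 3.600
  c=5: 5 × 0.83 = 4.150
  c=6: 6 × 0.74 = 4.440
  c=7: 7 × 0.67 = 4.690
  c=8: 8 × 0.61 = 4.880
  c=9: 9 × 0.56 = 5.040
  c=10: 10 × 0.46 = 4.600
  c=11: 11 × 0.35 = 3.850
Maximum at c = 9 (5.040 hatchlings surviving to independence).

9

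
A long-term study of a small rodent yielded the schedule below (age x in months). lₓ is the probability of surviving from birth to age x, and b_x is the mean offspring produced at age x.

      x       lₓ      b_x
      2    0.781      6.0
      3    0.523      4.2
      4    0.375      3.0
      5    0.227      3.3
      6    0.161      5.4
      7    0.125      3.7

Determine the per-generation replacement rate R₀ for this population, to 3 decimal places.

R₀ = Σ lₓ b_x:
  age 2: 0.781 × 6.0 = 4.6860
  age 3: 0.523 × 4.2 = 2.1966
  age 4: 0.375 × 3.0 = 1.1250
  age 5: 0.227 × 3.3 = 0.7491
  age 6: 0.161 × 5.4 = 0.8694
  age 7: 0.125 × 3.7 = 0.4625
R₀ = 4.6860 + 2.1966 + 1.1250 + 0.7491 + 0.8694 + 0.4625 = 10.0886

10.089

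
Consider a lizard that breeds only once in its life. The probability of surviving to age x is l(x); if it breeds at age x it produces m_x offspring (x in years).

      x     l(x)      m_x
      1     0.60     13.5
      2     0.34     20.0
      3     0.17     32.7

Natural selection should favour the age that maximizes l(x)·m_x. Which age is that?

Expected offspring if breeding at age x = l(x) × m_x:
  age 1: 0.60 × 13.5 = 8.100
  age 2: 0.34 × 20.0 = 6.800
  age 3: 0.17 × 32.7 = 5.559
Maximum at age 1 (8.100).

1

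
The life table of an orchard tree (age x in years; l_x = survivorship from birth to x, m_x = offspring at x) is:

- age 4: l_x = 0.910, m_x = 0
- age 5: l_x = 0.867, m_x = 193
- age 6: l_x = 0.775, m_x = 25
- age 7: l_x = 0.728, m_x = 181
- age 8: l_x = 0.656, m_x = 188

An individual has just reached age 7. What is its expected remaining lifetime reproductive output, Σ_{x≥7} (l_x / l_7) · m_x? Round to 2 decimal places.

350.41

l_7 = 0.728. Conditional survival from age 7 to x is l_x / l_7.
  x=7: (0.728/0.728) × 181 = 181.0000
  x=8: (0.656/0.728) × 188 = 169.4066
Sum = 181.0000 + 169.4066 = 350.4066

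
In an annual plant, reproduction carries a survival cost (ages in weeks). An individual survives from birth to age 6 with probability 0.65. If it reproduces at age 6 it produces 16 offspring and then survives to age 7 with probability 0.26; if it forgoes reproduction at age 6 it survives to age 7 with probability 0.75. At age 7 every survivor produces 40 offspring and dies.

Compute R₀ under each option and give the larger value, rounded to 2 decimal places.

19.50

breed at age 6: R₀ = 0.65 × (16 + 0.26 × 40) = 0.65 × 26.4000 = 17.1600
delay to age 7: R₀ = 0.65 × (0.75 × 40) = 0.65 × 30.0000 = 19.5000
Higher: delay to age 7 (19.5000).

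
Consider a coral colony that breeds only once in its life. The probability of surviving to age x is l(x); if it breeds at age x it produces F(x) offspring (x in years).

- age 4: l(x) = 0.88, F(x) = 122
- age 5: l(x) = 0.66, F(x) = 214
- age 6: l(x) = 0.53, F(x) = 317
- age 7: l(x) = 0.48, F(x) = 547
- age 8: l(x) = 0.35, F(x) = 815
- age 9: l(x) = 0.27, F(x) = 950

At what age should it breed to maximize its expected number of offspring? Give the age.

8

Expected offspring if breeding at age x = l(x) × F(x):
  age 4: 0.88 × 122 = 107.360
  age 5: 0.66 × 214 = 141.240
  age 6: 0.53 × 317 = 168.010
  age 7: 0.48 × 547 = 262.560
  age 8: 0.35 × 815 = 285.250
  age 9: 0.27 × 950 = 256.500
Maximum at age 8 (285.250).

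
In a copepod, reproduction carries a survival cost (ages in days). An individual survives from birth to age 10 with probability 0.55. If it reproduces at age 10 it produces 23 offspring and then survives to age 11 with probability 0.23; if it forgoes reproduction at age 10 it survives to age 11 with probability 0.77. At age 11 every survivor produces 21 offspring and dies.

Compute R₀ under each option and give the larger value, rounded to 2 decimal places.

15.31

breed at age 10: R₀ = 0.55 × (23 + 0.23 × 21) = 0.55 × 27.8300 = 15.3065
delay to age 11: R₀ = 0.55 × (0.77 × 21) = 0.55 × 16.1700 = 8.8935
Higher: breed at age 10 (15.3065).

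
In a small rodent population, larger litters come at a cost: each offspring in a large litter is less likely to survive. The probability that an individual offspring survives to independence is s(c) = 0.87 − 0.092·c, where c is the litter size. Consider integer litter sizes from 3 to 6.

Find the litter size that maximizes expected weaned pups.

Expected weaned pups = c × s(c):
  c=3: 3 × 0.594 = 1.782
  c=4: 4 × 0.502 = 2.008
  c=5: 5 × 0.410 = 2.050
  c=6: 6 × 0.318 = 1.908
Maximum at c = 5 (2.050 weaned pups).

5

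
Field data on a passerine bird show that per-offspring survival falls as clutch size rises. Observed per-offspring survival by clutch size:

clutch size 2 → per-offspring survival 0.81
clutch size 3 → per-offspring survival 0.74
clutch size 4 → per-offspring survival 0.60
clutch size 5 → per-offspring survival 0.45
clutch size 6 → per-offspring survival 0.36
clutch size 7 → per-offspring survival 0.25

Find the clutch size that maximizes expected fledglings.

Expected fledglings = c × s(c):
  c=2: 2 × 0.81 = 1.620
  c=3: 3 × 0.74 = 2.220
  c=4: 4 × 0.60 = 2.400
  c=5: 5 × 0.45 = 2.250
  c=6: 6 × 0.36 = 2.160
  c=7: 7 × 0.25 = 1.750
Maximum at c = 4 (2.400 fledglings).

4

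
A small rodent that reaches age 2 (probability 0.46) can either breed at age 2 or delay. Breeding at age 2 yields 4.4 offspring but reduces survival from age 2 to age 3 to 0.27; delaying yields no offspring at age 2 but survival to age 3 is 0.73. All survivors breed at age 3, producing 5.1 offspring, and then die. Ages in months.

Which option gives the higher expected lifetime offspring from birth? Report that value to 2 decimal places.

breed at age 2: R₀ = 0.46 × (4.4 + 0.27 × 5.1) = 0.46 × 5.7770 = 2.6574
delay to age 3: R₀ = 0.46 × (0.73 × 5.1) = 0.46 × 3.7230 = 1.7126
Higher: breed at age 2 (2.6574).

2.66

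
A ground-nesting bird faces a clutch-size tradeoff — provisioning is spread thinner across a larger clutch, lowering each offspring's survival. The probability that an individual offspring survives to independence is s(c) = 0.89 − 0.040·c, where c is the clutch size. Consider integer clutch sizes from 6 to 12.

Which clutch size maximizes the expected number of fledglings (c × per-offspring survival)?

11

Expected fledglings = c × s(c):
  c=6: 6 × 0.650 = 3.900
  c=7: 7 × 0.610 = 4.270
  c=8: 8 × 0.570 = 4.560
  c=9: 9 × 0.530 = 4.770
  c=10: 10 × 0.490 = 4.900
  c=11: 11 × 0.450 = 4.950
  c=12: 12 × 0.410 = 4.920
Maximum at c = 11 (4.950 fledglings).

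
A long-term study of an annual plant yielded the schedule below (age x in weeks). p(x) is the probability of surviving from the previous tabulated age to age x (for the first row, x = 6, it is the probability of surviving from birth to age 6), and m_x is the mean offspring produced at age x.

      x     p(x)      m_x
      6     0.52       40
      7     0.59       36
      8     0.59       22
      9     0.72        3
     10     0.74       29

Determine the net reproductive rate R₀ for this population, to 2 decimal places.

39.01

Survivorship from birth: l_x = p_6·p_7·…·p_x.
  l_6 = 0.52000
  l_7 = 0.30680
  l_8 = 0.18101
  l_9 = 0.13033
  l_10 = 0.09644
R₀ = Σ l_x m_x:
  age 6: 0.52000 × 40 = 20.8000
  age 7: 0.30680 × 36 = 11.0448
  age 8: 0.18101 × 22 = 3.9822
  age 9: 0.13033 × 3 = 0.3910
  age 10: 0.09644 × 29 = 2.7968
R₀ = 20.8000 + 11.0448 + 3.9822 + 0.3910 + 2.7968 = 39.0148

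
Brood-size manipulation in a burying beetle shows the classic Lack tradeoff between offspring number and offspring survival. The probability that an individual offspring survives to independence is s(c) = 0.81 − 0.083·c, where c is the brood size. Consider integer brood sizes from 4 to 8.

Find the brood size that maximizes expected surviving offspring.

5

Expected surviving offspring = c × s(c):
  c=4: 4 × 0.478 = 1.912
  c=5: 5 × 0.395 = 1.975
  c=6: 6 × 0.312 = 1.872
  c=7: 7 × 0.229 = 1.603
  c=8: 8 × 0.146 = 1.168
Maximum at c = 5 (1.975 surviving offspring).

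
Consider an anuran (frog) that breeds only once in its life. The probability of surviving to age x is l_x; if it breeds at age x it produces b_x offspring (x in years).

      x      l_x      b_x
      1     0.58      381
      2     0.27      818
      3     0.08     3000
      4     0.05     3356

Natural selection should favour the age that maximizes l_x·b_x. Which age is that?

3

Expected offspring if breeding at age x = l_x × b_x:
  age 1: 0.58 × 381 = 220.980
  age 2: 0.27 × 818 = 220.860
  age 3: 0.08 × 3000 = 240.000
  age 4: 0.05 × 3356 = 167.800
Maximum at age 3 (240.000).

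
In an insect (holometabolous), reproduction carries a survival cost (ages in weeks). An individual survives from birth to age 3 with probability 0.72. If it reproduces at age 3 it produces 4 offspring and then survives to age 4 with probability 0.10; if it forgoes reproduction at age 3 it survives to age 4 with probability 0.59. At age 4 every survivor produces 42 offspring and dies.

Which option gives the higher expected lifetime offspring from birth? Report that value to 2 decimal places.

17.84

breed at age 3: R₀ = 0.72 × (4 + 0.10 × 42) = 0.72 × 8.2000 = 5.9040
delay to age 4: R₀ = 0.72 × (0.59 × 42) = 0.72 × 24.7800 = 17.8416
Higher: delay to age 4 (17.8416).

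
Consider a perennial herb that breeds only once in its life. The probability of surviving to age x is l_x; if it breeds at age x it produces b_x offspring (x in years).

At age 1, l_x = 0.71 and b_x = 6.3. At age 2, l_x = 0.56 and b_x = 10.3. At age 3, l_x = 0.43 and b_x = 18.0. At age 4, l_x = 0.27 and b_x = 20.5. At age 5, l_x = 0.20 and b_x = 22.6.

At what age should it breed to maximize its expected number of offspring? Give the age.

3

Expected offspring if breeding at age x = l_x × b_x:
  age 1: 0.71 × 6.3 = 4.473
  age 2: 0.56 × 10.3 = 5.768
  age 3: 0.43 × 18.0 = 7.740
  age 4: 0.27 × 20.5 = 5.535
  age 5: 0.20 × 22.6 = 4.520
Maximum at age 3 (7.740).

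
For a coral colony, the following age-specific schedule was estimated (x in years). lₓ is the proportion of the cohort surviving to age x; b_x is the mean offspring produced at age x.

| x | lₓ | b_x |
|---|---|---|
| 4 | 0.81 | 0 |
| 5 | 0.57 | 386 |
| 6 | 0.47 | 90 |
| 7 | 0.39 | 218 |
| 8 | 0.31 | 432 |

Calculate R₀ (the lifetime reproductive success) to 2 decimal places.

R₀ = Σ lₓ b_x:
  age 4: 0.81 × 0 = 0.0000
  age 5: 0.57 × 386 = 220.0200
  age 6: 0.47 × 90 = 42.3000
  age 7: 0.39 × 218 = 85.0200
  age 8: 0.31 × 432 = 133.9200
R₀ = 0.0000 + 220.0200 + 42.3000 + 85.0200 + 133.9200 = 481.2600

481.26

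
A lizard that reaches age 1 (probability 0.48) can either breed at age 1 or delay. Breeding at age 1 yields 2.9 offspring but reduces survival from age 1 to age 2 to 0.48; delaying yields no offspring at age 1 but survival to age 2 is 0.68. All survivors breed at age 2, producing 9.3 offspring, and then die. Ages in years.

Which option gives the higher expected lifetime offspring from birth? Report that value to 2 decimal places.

3.53

breed at age 1: R₀ = 0.48 × (2.9 + 0.48 × 9.3) = 0.48 × 7.3640 = 3.5347
delay to age 2: R₀ = 0.48 × (0.68 × 9.3) = 0.48 × 6.3240 = 3.0355
Higher: breed at age 1 (3.5347).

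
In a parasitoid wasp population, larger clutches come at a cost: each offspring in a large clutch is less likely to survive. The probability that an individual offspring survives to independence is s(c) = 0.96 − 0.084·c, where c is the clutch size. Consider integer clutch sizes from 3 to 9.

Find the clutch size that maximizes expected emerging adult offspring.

6

Expected emerging adult offspring = c × s(c):
  c=3: 3 × 0.708 = 2.124
  c=4: 4 × 0.624 = 2.496
  c=5: 5 × 0.540 = 2.700
  c=6: 6 × 0.456 = 2.736
  c=7: 7 × 0.372 = 2.604
  c=8: 8 × 0.288 = 2.304
  c=9: 9 × 0.204 = 1.836
Maximum at c = 6 (2.736 emerging adult offspring).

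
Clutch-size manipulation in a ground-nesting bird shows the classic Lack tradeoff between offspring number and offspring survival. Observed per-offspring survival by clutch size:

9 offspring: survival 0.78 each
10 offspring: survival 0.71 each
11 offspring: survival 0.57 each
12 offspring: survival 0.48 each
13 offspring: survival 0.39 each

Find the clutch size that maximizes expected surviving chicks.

Expected surviving chicks = c × s(c):
  c=9: 9 × 0.78 = 7.020
  c=10: 10 × 0.71 = 7.100
  c=11: 11 × 0.57 = 6.270
  c=12: 12 × 0.48 = 5.760
  c=13: 13 × 0.39 = 5.070
Maximum at c = 10 (7.100 surviving chicks).

10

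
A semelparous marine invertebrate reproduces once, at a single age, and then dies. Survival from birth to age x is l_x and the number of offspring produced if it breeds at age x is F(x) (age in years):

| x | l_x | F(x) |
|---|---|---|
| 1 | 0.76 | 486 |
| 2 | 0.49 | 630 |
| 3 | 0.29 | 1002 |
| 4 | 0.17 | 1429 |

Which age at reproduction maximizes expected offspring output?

1

Expected offspring if breeding at age x = l_x × F(x):
  age 1: 0.76 × 486 = 369.360
  age 2: 0.49 × 630 = 308.700
  age 3: 0.29 × 1002 = 290.580
  age 4: 0.17 × 1429 = 242.930
Maximum at age 1 (369.360).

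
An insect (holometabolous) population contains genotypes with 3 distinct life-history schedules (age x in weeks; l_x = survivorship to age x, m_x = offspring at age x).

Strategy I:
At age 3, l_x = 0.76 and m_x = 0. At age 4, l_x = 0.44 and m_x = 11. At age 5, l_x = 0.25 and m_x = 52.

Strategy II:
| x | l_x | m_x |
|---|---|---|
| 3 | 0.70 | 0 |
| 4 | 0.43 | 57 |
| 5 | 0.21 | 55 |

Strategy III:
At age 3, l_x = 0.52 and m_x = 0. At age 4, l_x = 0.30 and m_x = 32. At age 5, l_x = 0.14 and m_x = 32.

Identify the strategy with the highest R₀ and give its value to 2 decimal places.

36.06

Strategy I: R₀ = 0.76×0 + 0.44×11 + 0.25×52 = 17.8400
Strategy II: R₀ = 0.70×0 + 0.43×57 + 0.21×55 = 36.0600
Strategy III: R₀ = 0.52×0 + 0.30×32 + 0.14×32 = 14.0800
Highest R₀: strategy II with 36.0600.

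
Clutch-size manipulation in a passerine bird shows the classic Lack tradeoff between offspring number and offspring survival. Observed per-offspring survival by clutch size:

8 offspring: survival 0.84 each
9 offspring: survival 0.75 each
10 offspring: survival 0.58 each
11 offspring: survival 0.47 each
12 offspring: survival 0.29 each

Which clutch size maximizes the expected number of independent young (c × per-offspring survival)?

Expected independent young = c × s(c):
  c=8: 8 × 0.84 = 6.720
  c=9: 9 × 0.75 = 6.750
  c=10: 10 × 0.58 = 5.800
  c=11: 11 × 0.47 = 5.170
  c=12: 12 × 0.29 = 3.480
Maximum at c = 9 (6.750 independent young).

9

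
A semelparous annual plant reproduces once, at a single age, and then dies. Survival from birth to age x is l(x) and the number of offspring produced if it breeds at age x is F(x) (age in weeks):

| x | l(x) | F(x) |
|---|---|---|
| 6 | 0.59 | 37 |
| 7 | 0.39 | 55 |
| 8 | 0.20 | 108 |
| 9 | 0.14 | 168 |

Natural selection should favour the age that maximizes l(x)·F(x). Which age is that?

Expected offspring if breeding at age x = l(x) × F(x):
  age 6: 0.59 × 37 = 21.830
  age 7: 0.39 × 55 = 21.450
  age 8: 0.20 × 108 = 21.600
  age 9: 0.14 × 168 = 23.520
Maximum at age 9 (23.520).

9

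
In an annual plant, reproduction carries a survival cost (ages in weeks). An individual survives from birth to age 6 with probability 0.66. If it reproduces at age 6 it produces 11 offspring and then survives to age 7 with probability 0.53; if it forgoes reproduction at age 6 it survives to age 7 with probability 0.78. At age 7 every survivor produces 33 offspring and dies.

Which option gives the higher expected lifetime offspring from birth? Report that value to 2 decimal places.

breed at age 6: R₀ = 0.66 × (11 + 0.53 × 33) = 0.66 × 28.4900 = 18.8034
delay to age 7: R₀ = 0.66 × (0.78 × 33) = 0.66 × 25.7400 = 16.9884
Higher: breed at age 6 (18.8034).

18.80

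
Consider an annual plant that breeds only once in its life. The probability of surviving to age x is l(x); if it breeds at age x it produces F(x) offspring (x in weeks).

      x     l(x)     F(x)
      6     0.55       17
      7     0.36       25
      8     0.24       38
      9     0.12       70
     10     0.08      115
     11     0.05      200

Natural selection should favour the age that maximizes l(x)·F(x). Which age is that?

11

Expected offspring if breeding at age x = l(x) × F(x):
  age 6: 0.55 × 17 = 9.350
  age 7: 0.36 × 25 = 9.000
  age 8: 0.24 × 38 = 9.120
  age 9: 0.12 × 70 = 8.400
  age 10: 0.08 × 115 = 9.200
  age 11: 0.05 × 200 = 10.000
Maximum at age 11 (10.000).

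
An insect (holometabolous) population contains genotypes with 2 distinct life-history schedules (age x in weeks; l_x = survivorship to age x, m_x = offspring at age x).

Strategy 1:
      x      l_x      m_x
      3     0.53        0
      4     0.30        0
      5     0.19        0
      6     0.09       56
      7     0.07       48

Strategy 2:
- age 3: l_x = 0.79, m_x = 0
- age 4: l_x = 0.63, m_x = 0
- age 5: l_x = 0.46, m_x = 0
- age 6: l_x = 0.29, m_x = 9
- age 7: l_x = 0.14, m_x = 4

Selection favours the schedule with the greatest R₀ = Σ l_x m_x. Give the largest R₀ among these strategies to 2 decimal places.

8.40

Strategy 1: R₀ = 0.53×0 + 0.30×0 + 0.19×0 + 0.09×56 + 0.07×48 = 8.4000
Strategy 2: R₀ = 0.79×0 + 0.63×0 + 0.46×0 + 0.29×9 + 0.14×4 = 3.1700
Highest R₀: strategy 1 with 8.4000.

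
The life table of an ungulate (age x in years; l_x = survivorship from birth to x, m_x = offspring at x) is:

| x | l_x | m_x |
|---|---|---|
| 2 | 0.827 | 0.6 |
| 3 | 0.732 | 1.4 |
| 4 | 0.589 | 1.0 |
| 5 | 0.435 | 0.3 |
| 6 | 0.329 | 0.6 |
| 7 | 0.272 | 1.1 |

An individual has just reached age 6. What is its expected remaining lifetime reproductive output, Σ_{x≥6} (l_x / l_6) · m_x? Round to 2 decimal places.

l_6 = 0.329. Conditional survival from age 6 to x is l_x / l_6.
  x=6: (0.329/0.329) × 0.6 = 0.6000
  x=7: (0.272/0.329) × 1.1 = 0.9094
Sum = 0.6000 + 0.9094 = 1.5094

1.51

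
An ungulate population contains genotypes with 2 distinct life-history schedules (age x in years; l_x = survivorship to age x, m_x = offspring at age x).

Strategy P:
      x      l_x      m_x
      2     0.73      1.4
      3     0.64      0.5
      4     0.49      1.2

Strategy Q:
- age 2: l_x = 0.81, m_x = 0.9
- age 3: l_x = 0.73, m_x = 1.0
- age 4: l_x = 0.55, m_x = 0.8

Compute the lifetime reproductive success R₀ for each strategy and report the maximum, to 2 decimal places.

1.93

Strategy P: R₀ = 0.73×1.4 + 0.64×0.5 + 0.49×1.2 = 1.9300
Strategy Q: R₀ = 0.81×0.9 + 0.73×1.0 + 0.55×0.8 = 1.8990
Highest R₀: strategy P with 1.9300.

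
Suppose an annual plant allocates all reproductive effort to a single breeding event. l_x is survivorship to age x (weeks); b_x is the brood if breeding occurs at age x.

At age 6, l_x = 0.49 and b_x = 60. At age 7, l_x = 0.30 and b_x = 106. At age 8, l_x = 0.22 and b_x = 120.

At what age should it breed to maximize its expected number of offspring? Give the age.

7

Expected offspring if breeding at age x = l_x × b_x:
  age 6: 0.49 × 60 = 29.400
  age 7: 0.30 × 106 = 31.800
  age 8: 0.22 × 120 = 26.400
Maximum at age 7 (31.800).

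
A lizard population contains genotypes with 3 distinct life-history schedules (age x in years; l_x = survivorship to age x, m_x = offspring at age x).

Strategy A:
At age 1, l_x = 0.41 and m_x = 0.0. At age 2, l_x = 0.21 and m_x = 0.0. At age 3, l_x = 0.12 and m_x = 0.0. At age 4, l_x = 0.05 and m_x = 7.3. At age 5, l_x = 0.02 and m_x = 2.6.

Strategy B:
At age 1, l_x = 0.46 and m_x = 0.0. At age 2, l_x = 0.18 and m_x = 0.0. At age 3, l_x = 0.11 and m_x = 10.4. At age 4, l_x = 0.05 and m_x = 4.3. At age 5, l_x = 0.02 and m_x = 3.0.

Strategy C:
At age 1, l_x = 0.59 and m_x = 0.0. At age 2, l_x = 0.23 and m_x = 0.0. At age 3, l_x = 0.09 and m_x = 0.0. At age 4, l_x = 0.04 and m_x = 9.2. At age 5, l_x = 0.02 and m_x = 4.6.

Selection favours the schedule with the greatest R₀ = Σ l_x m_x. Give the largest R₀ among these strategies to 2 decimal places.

Strategy A: R₀ = 0.41×0.0 + 0.21×0.0 + 0.12×0.0 + 0.05×7.3 + 0.02×2.6 = 0.4170
Strategy B: R₀ = 0.46×0.0 + 0.18×0.0 + 0.11×10.4 + 0.05×4.3 + 0.02×3.0 = 1.4190
Strategy C: R₀ = 0.59×0.0 + 0.23×0.0 + 0.09×0.0 + 0.04×9.2 + 0.02×4.6 = 0.4600
Highest R₀: strategy B with 1.4190.

1.42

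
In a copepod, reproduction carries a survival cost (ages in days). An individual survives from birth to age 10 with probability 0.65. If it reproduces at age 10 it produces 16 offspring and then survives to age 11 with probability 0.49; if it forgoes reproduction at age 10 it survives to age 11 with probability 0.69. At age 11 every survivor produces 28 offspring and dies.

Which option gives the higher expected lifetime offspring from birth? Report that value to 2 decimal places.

19.32

breed at age 10: R₀ = 0.65 × (16 + 0.49 × 28) = 0.65 × 29.7200 = 19.3180
delay to age 11: R₀ = 0.65 × (0.69 × 28) = 0.65 × 19.3200 = 12.5580
Higher: breed at age 10 (19.3180).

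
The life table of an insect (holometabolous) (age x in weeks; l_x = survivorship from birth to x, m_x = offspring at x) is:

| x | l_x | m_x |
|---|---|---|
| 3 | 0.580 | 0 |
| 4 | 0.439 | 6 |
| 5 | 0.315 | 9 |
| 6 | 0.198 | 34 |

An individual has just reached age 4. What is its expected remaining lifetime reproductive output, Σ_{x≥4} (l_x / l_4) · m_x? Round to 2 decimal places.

l_4 = 0.439. Conditional survival from age 4 to x is l_x / l_4.
  x=4: (0.439/0.439) × 6 = 6.0000
  x=5: (0.315/0.439) × 9 = 6.4579
  x=6: (0.198/0.439) × 34 = 15.3349
Sum = 6.0000 + 6.4579 + 15.3349 = 27.7927

27.79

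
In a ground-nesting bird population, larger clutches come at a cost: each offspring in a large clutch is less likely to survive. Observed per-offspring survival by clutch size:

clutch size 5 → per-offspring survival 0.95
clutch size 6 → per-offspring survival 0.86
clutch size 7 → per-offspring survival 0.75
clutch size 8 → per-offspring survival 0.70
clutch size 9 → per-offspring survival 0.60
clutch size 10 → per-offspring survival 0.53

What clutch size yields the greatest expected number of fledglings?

8

Expected fledglings = c × s(c):
  c=5: 5 × 0.95 = 4.750
  c=6: 6 × 0.86 = 5.160
  c=7: 7 × 0.75 = 5.250
  c=8: 8 × 0.70 = 5.600
  c=9: 9 × 0.60 = 5.400
  c=10: 10 × 0.53 = 5.300
Maximum at c = 8 (5.600 fledglings).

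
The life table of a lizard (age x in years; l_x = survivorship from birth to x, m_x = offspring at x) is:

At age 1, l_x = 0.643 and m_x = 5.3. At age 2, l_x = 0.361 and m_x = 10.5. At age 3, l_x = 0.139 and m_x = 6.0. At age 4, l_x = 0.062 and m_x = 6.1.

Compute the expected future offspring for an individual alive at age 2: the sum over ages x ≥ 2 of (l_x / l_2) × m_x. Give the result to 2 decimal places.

l_2 = 0.361. Conditional survival from age 2 to x is l_x / l_2.
  x=2: (0.361/0.361) × 10.5 = 10.5000
  x=3: (0.139/0.361) × 6.0 = 2.3102
  x=4: (0.062/0.361) × 6.1 = 1.0476
Sum = 10.5000 + 2.3102 + 1.0476 = 13.8579

13.86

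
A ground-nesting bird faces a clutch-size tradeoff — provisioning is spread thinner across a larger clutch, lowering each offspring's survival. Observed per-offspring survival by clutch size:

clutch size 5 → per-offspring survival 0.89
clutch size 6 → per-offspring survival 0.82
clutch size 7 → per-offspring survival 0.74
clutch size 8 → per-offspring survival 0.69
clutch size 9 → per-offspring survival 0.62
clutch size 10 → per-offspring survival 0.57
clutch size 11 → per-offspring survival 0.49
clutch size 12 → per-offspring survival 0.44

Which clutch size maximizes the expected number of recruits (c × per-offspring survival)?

10

Expected recruits = c × s(c):
  c=5: 5 × 0.89 = 4.450
  c=6: 6 × 0.82 = 4.920
  c=7: 7 × 0.74 = 5.180
  c=8: 8 × 0.69 = 5.520
  c=9: 9 × 0.62 = 5.580
  c=10: 10 × 0.57 = 5.700
  c=11: 11 × 0.49 = 5.390
  c=12: 12 × 0.44 = 5.280
Maximum at c = 10 (5.700 recruits).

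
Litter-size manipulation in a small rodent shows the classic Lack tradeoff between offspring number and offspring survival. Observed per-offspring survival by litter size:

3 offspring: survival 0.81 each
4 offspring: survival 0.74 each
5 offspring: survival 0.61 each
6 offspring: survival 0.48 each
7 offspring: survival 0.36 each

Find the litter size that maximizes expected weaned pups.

5

Expected weaned pups = c × s(c):
  c=3: 3 × 0.81 = 2.430
  c=4: 4 × 0.74 = 2.960
  c=5: 5 × 0.61 = 3.050
  c=6: 6 × 0.48 = 2.880
  c=7: 7 × 0.36 = 2.520
Maximum at c = 5 (3.050 weaned pups).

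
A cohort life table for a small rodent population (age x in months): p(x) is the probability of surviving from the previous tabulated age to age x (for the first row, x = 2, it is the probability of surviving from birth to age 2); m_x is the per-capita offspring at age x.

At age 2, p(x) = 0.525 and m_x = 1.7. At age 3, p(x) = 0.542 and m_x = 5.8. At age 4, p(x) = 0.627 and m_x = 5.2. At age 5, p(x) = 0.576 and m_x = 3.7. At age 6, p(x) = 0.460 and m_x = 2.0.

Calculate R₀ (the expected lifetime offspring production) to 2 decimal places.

3.95

Survivorship from birth: l_x = p_2·p_3·…·p_x.
  l_2 = 0.52500
  l_3 = 0.28455
  l_4 = 0.17841
  l_5 = 0.10277
  l_6 = 0.04727
R₀ = Σ l_x m_x:
  age 2: 0.52500 × 1.7 = 0.8925
  age 3: 0.28455 × 5.8 = 1.6504
  age 4: 0.17841 × 5.2 = 0.9277
  age 5: 0.10277 × 3.7 = 0.3802
  age 6: 0.04727 × 2.0 = 0.0945
R₀ = 0.8925 + 1.6504 + 0.9277 + 0.3802 + 0.0945 = 3.9454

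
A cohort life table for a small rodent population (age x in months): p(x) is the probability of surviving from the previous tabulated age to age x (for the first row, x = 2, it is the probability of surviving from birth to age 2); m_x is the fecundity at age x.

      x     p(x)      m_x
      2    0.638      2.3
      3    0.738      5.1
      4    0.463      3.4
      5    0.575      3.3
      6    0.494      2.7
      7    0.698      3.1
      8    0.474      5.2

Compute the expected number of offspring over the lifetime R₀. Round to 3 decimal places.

Survivorship from birth: l_x = p_2·p_3·…·p_x.
  l_2 = 0.63800
  l_3 = 0.47084
  l_4 = 0.21800
  l_5 = 0.12535
  l_6 = 0.06192
  l_7 = 0.04322
  l_8 = 0.02049
R₀ = Σ l_x m_x:
  age 2: 0.63800 × 2.3 = 1.4674
  age 3: 0.47084 × 5.1 = 2.4013
  age 4: 0.21800 × 3.4 = 0.7412
  age 5: 0.12535 × 3.3 = 0.4137
  age 6: 0.06192 × 2.7 = 0.1672
  age 7: 0.04322 × 3.1 = 0.1340
  age 8: 0.02049 × 5.2 = 0.1065
R₀ = 1.4674 + 2.4013 + 0.7412 + 0.4137 + 0.1672 + 0.1340 + 0.1065 = 5.4313

5.431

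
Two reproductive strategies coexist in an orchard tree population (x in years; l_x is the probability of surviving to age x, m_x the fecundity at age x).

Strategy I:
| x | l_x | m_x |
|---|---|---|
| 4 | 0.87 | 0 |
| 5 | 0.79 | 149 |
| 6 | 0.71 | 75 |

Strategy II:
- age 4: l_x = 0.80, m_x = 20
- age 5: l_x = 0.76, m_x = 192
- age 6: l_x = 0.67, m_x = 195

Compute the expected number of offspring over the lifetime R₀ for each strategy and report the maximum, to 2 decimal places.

Strategy I: R₀ = 0.87×0 + 0.79×149 + 0.71×75 = 170.9600
Strategy II: R₀ = 0.80×20 + 0.76×192 + 0.67×195 = 292.5700
Highest R₀: strategy II with 292.5700.

292.57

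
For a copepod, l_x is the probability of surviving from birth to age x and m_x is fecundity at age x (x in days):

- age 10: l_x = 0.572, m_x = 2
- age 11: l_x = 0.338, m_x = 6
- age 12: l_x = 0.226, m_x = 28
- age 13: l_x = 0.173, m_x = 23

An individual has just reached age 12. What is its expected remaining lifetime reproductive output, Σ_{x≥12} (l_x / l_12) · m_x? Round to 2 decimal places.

l_12 = 0.226. Conditional survival from age 12 to x is l_x / l_12.
  x=12: (0.226/0.226) × 28 = 28.0000
  x=13: (0.173/0.226) × 23 = 17.6062
Sum = 28.0000 + 17.6062 = 45.6062

45.61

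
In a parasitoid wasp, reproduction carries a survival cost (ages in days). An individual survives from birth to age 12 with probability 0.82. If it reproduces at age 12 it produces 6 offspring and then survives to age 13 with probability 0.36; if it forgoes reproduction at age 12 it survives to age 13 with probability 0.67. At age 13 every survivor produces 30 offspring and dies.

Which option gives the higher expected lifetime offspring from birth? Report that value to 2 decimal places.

breed at age 12: R₀ = 0.82 × (6 + 0.36 × 30) = 0.82 × 16.8000 = 13.7760
delay to age 13: R₀ = 0.82 × (0.67 × 30) = 0.82 × 20.1000 = 16.4820
Higher: delay to age 13 (16.4820).

16.48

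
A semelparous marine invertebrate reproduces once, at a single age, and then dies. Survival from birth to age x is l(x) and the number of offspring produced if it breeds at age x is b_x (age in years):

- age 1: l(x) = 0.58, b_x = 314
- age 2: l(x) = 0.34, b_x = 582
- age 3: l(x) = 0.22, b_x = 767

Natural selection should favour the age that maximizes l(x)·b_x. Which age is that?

Expected offspring if breeding at age x = l(x) × b_x:
  age 1: 0.58 × 314 = 182.120
  age 2: 0.34 × 582 = 197.880
  age 3: 0.22 × 767 = 168.740
Maximum at age 2 (197.880).

2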